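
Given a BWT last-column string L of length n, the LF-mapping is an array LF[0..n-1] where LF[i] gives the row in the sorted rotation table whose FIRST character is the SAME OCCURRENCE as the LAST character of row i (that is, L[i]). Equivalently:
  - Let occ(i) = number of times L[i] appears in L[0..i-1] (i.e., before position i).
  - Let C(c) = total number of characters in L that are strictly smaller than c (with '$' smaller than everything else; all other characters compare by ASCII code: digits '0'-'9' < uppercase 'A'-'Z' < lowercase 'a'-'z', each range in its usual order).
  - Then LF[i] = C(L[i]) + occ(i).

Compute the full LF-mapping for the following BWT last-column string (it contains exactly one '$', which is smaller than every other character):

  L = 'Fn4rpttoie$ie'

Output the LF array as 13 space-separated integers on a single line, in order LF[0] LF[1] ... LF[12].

Char counts: '$':1, '4':1, 'F':1, 'e':2, 'i':2, 'n':1, 'o':1, 'p':1, 'r':1, 't':2
C (first-col start): C('$')=0, C('4')=1, C('F')=2, C('e')=3, C('i')=5, C('n')=7, C('o')=8, C('p')=9, C('r')=10, C('t')=11
L[0]='F': occ=0, LF[0]=C('F')+0=2+0=2
L[1]='n': occ=0, LF[1]=C('n')+0=7+0=7
L[2]='4': occ=0, LF[2]=C('4')+0=1+0=1
L[3]='r': occ=0, LF[3]=C('r')+0=10+0=10
L[4]='p': occ=0, LF[4]=C('p')+0=9+0=9
L[5]='t': occ=0, LF[5]=C('t')+0=11+0=11
L[6]='t': occ=1, LF[6]=C('t')+1=11+1=12
L[7]='o': occ=0, LF[7]=C('o')+0=8+0=8
L[8]='i': occ=0, LF[8]=C('i')+0=5+0=5
L[9]='e': occ=0, LF[9]=C('e')+0=3+0=3
L[10]='$': occ=0, LF[10]=C('$')+0=0+0=0
L[11]='i': occ=1, LF[11]=C('i')+1=5+1=6
L[12]='e': occ=1, LF[12]=C('e')+1=3+1=4

Answer: 2 7 1 10 9 11 12 8 5 3 0 6 4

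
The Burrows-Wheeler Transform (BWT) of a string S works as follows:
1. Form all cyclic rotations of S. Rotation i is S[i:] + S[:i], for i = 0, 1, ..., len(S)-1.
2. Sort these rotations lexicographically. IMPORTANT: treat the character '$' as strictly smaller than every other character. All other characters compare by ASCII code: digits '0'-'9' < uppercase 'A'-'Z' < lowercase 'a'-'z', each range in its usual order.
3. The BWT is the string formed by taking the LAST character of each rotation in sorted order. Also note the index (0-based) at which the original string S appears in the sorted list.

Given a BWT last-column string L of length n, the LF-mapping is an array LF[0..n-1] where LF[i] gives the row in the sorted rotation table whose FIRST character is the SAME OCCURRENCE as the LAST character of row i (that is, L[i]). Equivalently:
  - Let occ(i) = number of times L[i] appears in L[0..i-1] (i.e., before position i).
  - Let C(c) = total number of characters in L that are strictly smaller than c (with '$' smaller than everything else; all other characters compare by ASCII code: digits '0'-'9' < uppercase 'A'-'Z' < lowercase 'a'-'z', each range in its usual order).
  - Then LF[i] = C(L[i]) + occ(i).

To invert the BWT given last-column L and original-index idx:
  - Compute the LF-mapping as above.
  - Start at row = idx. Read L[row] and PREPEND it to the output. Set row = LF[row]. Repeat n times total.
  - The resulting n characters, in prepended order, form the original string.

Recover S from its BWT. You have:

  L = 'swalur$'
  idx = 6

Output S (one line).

Answer: walrus$

Derivation:
LF mapping: 4 6 1 2 5 3 0
Walk LF starting at row 6, prepending L[row]:
  step 1: row=6, L[6]='$', prepend. Next row=LF[6]=0
  step 2: row=0, L[0]='s', prepend. Next row=LF[0]=4
  step 3: row=4, L[4]='u', prepend. Next row=LF[4]=5
  step 4: row=5, L[5]='r', prepend. Next row=LF[5]=3
  step 5: row=3, L[3]='l', prepend. Next row=LF[3]=2
  step 6: row=2, L[2]='a', prepend. Next row=LF[2]=1
  step 7: row=1, L[1]='w', prepend. Next row=LF[1]=6
Reversed output: walrus$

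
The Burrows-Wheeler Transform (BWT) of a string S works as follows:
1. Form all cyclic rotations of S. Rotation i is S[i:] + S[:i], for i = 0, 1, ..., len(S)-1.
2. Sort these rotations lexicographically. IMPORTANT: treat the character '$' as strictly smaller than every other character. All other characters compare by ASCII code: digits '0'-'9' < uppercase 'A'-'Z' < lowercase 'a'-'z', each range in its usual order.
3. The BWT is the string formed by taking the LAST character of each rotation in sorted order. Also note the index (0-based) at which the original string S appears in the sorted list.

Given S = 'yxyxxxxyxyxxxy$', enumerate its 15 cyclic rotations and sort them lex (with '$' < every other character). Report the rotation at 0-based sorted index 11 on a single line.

Answer: yxxxxyxyxxxy$yx

Derivation:
All 15 rotations (rotation i = S[i:]+S[:i]):
  rot[0] = yxyxxxxyxyxxxy$
  rot[1] = xyxxxxyxyxxxy$y
  rot[2] = yxxxxyxyxxxy$yx
  rot[3] = xxxxyxyxxxy$yxy
  rot[4] = xxxyxyxxxy$yxyx
  rot[5] = xxyxyxxxy$yxyxx
  rot[6] = xyxyxxxy$yxyxxx
  rot[7] = yxyxxxy$yxyxxxx
  rot[8] = xyxxxy$yxyxxxxy
  rot[9] = yxxxy$yxyxxxxyx
  rot[10] = xxxy$yxyxxxxyxy
  rot[11] = xxy$yxyxxxxyxyx
  rot[12] = xy$yxyxxxxyxyxx
  rot[13] = y$yxyxxxxyxyxxx
  rot[14] = $yxyxxxxyxyxxxy
Sorted (with $ < everything):
  sorted[0] = $yxyxxxxyxyxxxy
  sorted[1] = xxxxyxyxxxy$yxy
  sorted[2] = xxxy$yxyxxxxyxy
  sorted[3] = xxxyxyxxxy$yxyx
  sorted[4] = xxy$yxyxxxxyxyx
  sorted[5] = xxyxyxxxy$yxyxx
  sorted[6] = xy$yxyxxxxyxyxx
  sorted[7] = xyxxxxyxyxxxy$y
  sorted[8] = xyxxxy$yxyxxxxy
  sorted[9] = xyxyxxxy$yxyxxx
  sorted[10] = y$yxyxxxxyxyxxx
  sorted[11] = yxxxxyxyxxxy$yx
  sorted[12] = yxxxy$yxyxxxxyx
  sorted[13] = yxyxxxxyxyxxxy$
  sorted[14] = yxyxxxy$yxyxxxx
sorted[11] = yxxxxyxyxxxy$yx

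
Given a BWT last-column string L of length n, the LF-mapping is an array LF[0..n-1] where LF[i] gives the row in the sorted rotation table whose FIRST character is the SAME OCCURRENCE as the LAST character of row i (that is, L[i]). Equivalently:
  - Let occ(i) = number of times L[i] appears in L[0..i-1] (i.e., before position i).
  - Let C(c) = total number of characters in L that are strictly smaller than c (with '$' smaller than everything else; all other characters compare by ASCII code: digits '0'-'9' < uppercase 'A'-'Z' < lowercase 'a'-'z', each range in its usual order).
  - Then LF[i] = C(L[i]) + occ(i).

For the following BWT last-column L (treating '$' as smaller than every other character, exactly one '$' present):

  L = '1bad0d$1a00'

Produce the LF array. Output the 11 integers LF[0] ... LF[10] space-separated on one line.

Answer: 4 8 6 9 1 10 0 5 7 2 3

Derivation:
Char counts: '$':1, '0':3, '1':2, 'a':2, 'b':1, 'd':2
C (first-col start): C('$')=0, C('0')=1, C('1')=4, C('a')=6, C('b')=8, C('d')=9
L[0]='1': occ=0, LF[0]=C('1')+0=4+0=4
L[1]='b': occ=0, LF[1]=C('b')+0=8+0=8
L[2]='a': occ=0, LF[2]=C('a')+0=6+0=6
L[3]='d': occ=0, LF[3]=C('d')+0=9+0=9
L[4]='0': occ=0, LF[4]=C('0')+0=1+0=1
L[5]='d': occ=1, LF[5]=C('d')+1=9+1=10
L[6]='$': occ=0, LF[6]=C('$')+0=0+0=0
L[7]='1': occ=1, LF[7]=C('1')+1=4+1=5
L[8]='a': occ=1, LF[8]=C('a')+1=6+1=7
L[9]='0': occ=1, LF[9]=C('0')+1=1+1=2
L[10]='0': occ=2, LF[10]=C('0')+2=1+2=3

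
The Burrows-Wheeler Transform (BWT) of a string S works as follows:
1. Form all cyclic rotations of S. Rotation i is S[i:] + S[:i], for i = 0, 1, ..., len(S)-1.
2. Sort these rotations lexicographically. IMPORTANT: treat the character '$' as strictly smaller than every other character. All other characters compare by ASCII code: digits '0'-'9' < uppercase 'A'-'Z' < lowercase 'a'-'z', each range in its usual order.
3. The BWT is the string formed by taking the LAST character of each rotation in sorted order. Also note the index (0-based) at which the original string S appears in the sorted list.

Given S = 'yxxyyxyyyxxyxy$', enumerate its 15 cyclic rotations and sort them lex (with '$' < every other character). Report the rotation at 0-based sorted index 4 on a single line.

Answer: xyxy$yxxyyxyyyx

Derivation:
All 15 rotations (rotation i = S[i:]+S[:i]):
  rot[0] = yxxyyxyyyxxyxy$
  rot[1] = xxyyxyyyxxyxy$y
  rot[2] = xyyxyyyxxyxy$yx
  rot[3] = yyxyyyxxyxy$yxx
  rot[4] = yxyyyxxyxy$yxxy
  rot[5] = xyyyxxyxy$yxxyy
  rot[6] = yyyxxyxy$yxxyyx
  rot[7] = yyxxyxy$yxxyyxy
  rot[8] = yxxyxy$yxxyyxyy
  rot[9] = xxyxy$yxxyyxyyy
  rot[10] = xyxy$yxxyyxyyyx
  rot[11] = yxy$yxxyyxyyyxx
  rot[12] = xy$yxxyyxyyyxxy
  rot[13] = y$yxxyyxyyyxxyx
  rot[14] = $yxxyyxyyyxxyxy
Sorted (with $ < everything):
  sorted[0] = $yxxyyxyyyxxyxy
  sorted[1] = xxyxy$yxxyyxyyy
  sorted[2] = xxyyxyyyxxyxy$y
  sorted[3] = xy$yxxyyxyyyxxy
  sorted[4] = xyxy$yxxyyxyyyx
  sorted[5] = xyyxyyyxxyxy$yx
  sorted[6] = xyyyxxyxy$yxxyy
  sorted[7] = y$yxxyyxyyyxxyx
  sorted[8] = yxxyxy$yxxyyxyy
  sorted[9] = yxxyyxyyyxxyxy$
  sorted[10] = yxy$yxxyyxyyyxx
  sorted[11] = yxyyyxxyxy$yxxy
  sorted[12] = yyxxyxy$yxxyyxy
  sorted[13] = yyxyyyxxyxy$yxx
  sorted[14] = yyyxxyxy$yxxyyx
sorted[4] = xyxy$yxxyyxyyyx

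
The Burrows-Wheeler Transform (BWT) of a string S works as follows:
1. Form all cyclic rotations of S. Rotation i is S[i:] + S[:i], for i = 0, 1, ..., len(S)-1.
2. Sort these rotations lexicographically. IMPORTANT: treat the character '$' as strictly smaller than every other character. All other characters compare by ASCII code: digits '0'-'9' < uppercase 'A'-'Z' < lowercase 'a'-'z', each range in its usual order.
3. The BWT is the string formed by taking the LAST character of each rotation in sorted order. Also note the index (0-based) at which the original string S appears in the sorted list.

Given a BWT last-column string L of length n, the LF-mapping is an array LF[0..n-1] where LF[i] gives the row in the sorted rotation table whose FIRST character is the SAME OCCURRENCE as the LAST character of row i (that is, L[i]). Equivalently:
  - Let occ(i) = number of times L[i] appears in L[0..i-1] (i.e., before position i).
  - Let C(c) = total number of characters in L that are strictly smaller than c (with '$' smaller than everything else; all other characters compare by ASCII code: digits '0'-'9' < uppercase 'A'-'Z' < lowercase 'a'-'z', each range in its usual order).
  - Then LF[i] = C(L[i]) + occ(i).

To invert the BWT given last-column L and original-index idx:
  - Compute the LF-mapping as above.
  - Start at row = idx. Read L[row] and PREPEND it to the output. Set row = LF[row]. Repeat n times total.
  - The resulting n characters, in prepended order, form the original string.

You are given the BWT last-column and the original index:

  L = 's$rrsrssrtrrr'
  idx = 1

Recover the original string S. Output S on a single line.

Answer: rrrrsrsrtsrs$

Derivation:
LF mapping: 8 0 1 2 9 3 10 11 4 12 5 6 7
Walk LF starting at row 1, prepending L[row]:
  step 1: row=1, L[1]='$', prepend. Next row=LF[1]=0
  step 2: row=0, L[0]='s', prepend. Next row=LF[0]=8
  step 3: row=8, L[8]='r', prepend. Next row=LF[8]=4
  step 4: row=4, L[4]='s', prepend. Next row=LF[4]=9
  step 5: row=9, L[9]='t', prepend. Next row=LF[9]=12
  step 6: row=12, L[12]='r', prepend. Next row=LF[12]=7
  step 7: row=7, L[7]='s', prepend. Next row=LF[7]=11
  step 8: row=11, L[11]='r', prepend. Next row=LF[11]=6
  step 9: row=6, L[6]='s', prepend. Next row=LF[6]=10
  step 10: row=10, L[10]='r', prepend. Next row=LF[10]=5
  step 11: row=5, L[5]='r', prepend. Next row=LF[5]=3
  step 12: row=3, L[3]='r', prepend. Next row=LF[3]=2
  step 13: row=2, L[2]='r', prepend. Next row=LF[2]=1
Reversed output: rrrrsrsrtsrs$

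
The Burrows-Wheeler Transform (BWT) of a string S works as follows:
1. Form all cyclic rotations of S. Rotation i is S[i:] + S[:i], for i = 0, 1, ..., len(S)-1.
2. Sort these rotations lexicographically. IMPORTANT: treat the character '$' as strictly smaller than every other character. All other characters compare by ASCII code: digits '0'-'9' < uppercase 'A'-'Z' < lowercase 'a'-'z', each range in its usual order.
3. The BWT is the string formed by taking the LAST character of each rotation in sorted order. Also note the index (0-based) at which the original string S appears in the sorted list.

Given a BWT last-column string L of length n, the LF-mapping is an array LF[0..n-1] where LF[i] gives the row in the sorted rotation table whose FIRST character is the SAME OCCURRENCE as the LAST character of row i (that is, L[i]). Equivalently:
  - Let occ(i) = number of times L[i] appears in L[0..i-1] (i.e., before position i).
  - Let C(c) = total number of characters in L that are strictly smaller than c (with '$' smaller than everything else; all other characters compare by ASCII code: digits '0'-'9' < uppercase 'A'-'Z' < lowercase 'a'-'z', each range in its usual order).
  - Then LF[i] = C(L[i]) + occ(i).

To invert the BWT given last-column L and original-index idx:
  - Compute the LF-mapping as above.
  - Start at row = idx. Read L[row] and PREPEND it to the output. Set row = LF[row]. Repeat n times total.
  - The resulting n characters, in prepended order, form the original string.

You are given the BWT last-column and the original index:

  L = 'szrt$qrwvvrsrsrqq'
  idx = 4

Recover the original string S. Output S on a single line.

LF mapping: 9 16 4 12 0 1 5 15 13 14 6 10 7 11 8 2 3
Walk LF starting at row 4, prepending L[row]:
  step 1: row=4, L[4]='$', prepend. Next row=LF[4]=0
  step 2: row=0, L[0]='s', prepend. Next row=LF[0]=9
  step 3: row=9, L[9]='v', prepend. Next row=LF[9]=14
  step 4: row=14, L[14]='r', prepend. Next row=LF[14]=8
  step 5: row=8, L[8]='v', prepend. Next row=LF[8]=13
  step 6: row=13, L[13]='s', prepend. Next row=LF[13]=11
  step 7: row=11, L[11]='s', prepend. Next row=LF[11]=10
  step 8: row=10, L[10]='r', prepend. Next row=LF[10]=6
  step 9: row=6, L[6]='r', prepend. Next row=LF[6]=5
  step 10: row=5, L[5]='q', prepend. Next row=LF[5]=1
  step 11: row=1, L[1]='z', prepend. Next row=LF[1]=16
  step 12: row=16, L[16]='q', prepend. Next row=LF[16]=3
  step 13: row=3, L[3]='t', prepend. Next row=LF[3]=12
  step 14: row=12, L[12]='r', prepend. Next row=LF[12]=7
  step 15: row=7, L[7]='w', prepend. Next row=LF[7]=15
  step 16: row=15, L[15]='q', prepend. Next row=LF[15]=2
  step 17: row=2, L[2]='r', prepend. Next row=LF[2]=4
Reversed output: rqwrtqzqrrssvrvs$

Answer: rqwrtqzqrrssvrvs$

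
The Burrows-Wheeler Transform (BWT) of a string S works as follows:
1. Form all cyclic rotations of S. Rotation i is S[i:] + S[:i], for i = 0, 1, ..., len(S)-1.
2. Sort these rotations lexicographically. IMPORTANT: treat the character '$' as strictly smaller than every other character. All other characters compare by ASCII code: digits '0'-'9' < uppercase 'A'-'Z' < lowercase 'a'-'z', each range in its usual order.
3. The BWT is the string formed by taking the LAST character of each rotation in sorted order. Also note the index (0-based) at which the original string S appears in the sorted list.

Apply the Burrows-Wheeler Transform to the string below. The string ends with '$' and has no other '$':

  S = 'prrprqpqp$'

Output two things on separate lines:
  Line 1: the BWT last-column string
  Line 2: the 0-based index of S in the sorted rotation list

All 10 rotations (rotation i = S[i:]+S[:i]):
  rot[0] = prrprqpqp$
  rot[1] = rrprqpqp$p
  rot[2] = rprqpqp$pr
  rot[3] = prqpqp$prr
  rot[4] = rqpqp$prrp
  rot[5] = qpqp$prrpr
  rot[6] = pqp$prrprq
  rot[7] = qp$prrprqp
  rot[8] = p$prrprqpq
  rot[9] = $prrprqpqp
Sorted (with $ < everything):
  sorted[0] = $prrprqpqp  (last char: 'p')
  sorted[1] = p$prrprqpq  (last char: 'q')
  sorted[2] = pqp$prrprq  (last char: 'q')
  sorted[3] = prqpqp$prr  (last char: 'r')
  sorted[4] = prrprqpqp$  (last char: '$')
  sorted[5] = qp$prrprqp  (last char: 'p')
  sorted[6] = qpqp$prrpr  (last char: 'r')
  sorted[7] = rprqpqp$pr  (last char: 'r')
  sorted[8] = rqpqp$prrp  (last char: 'p')
  sorted[9] = rrprqpqp$p  (last char: 'p')
Last column: pqqr$prrpp
Original string S is at sorted index 4

Answer: pqqr$prrpp
4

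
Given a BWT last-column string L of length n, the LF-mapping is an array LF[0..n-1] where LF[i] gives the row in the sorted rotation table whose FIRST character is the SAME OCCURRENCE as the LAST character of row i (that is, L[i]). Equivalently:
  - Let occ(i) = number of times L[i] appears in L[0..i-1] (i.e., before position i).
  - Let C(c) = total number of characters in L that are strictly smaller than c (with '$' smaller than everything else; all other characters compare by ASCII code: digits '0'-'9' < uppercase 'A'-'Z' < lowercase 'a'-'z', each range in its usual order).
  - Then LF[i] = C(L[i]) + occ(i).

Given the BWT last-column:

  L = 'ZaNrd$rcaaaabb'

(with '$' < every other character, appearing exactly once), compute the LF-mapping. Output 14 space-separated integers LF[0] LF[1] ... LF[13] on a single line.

Char counts: '$':1, 'N':1, 'Z':1, 'a':5, 'b':2, 'c':1, 'd':1, 'r':2
C (first-col start): C('$')=0, C('N')=1, C('Z')=2, C('a')=3, C('b')=8, C('c')=10, C('d')=11, C('r')=12
L[0]='Z': occ=0, LF[0]=C('Z')+0=2+0=2
L[1]='a': occ=0, LF[1]=C('a')+0=3+0=3
L[2]='N': occ=0, LF[2]=C('N')+0=1+0=1
L[3]='r': occ=0, LF[3]=C('r')+0=12+0=12
L[4]='d': occ=0, LF[4]=C('d')+0=11+0=11
L[5]='$': occ=0, LF[5]=C('$')+0=0+0=0
L[6]='r': occ=1, LF[6]=C('r')+1=12+1=13
L[7]='c': occ=0, LF[7]=C('c')+0=10+0=10
L[8]='a': occ=1, LF[8]=C('a')+1=3+1=4
L[9]='a': occ=2, LF[9]=C('a')+2=3+2=5
L[10]='a': occ=3, LF[10]=C('a')+3=3+3=6
L[11]='a': occ=4, LF[11]=C('a')+4=3+4=7
L[12]='b': occ=0, LF[12]=C('b')+0=8+0=8
L[13]='b': occ=1, LF[13]=C('b')+1=8+1=9

Answer: 2 3 1 12 11 0 13 10 4 5 6 7 8 9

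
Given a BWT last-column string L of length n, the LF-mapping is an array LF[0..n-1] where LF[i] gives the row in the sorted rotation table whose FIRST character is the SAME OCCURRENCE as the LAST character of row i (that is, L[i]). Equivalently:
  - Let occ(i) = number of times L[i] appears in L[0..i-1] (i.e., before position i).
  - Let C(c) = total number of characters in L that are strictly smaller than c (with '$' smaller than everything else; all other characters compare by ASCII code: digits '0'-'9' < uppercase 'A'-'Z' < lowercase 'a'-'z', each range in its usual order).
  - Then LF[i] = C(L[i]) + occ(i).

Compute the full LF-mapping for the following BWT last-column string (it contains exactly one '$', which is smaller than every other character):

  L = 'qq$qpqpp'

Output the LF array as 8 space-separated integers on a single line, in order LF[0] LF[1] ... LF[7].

Char counts: '$':1, 'p':3, 'q':4
C (first-col start): C('$')=0, C('p')=1, C('q')=4
L[0]='q': occ=0, LF[0]=C('q')+0=4+0=4
L[1]='q': occ=1, LF[1]=C('q')+1=4+1=5
L[2]='$': occ=0, LF[2]=C('$')+0=0+0=0
L[3]='q': occ=2, LF[3]=C('q')+2=4+2=6
L[4]='p': occ=0, LF[4]=C('p')+0=1+0=1
L[5]='q': occ=3, LF[5]=C('q')+3=4+3=7
L[6]='p': occ=1, LF[6]=C('p')+1=1+1=2
L[7]='p': occ=2, LF[7]=C('p')+2=1+2=3

Answer: 4 5 0 6 1 7 2 3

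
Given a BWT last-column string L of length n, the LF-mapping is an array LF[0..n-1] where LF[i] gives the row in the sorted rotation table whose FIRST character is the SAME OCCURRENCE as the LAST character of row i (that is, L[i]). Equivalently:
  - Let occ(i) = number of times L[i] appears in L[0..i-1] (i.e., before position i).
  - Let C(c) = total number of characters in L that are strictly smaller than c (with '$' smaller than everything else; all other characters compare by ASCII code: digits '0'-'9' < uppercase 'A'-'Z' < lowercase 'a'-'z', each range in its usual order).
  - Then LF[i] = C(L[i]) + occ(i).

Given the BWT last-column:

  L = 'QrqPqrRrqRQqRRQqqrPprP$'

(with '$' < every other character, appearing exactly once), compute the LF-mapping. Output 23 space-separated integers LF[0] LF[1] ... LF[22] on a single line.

Answer: 4 18 12 1 13 19 7 20 14 8 5 15 9 10 6 16 17 21 2 11 22 3 0

Derivation:
Char counts: '$':1, 'P':3, 'Q':3, 'R':4, 'p':1, 'q':6, 'r':5
C (first-col start): C('$')=0, C('P')=1, C('Q')=4, C('R')=7, C('p')=11, C('q')=12, C('r')=18
L[0]='Q': occ=0, LF[0]=C('Q')+0=4+0=4
L[1]='r': occ=0, LF[1]=C('r')+0=18+0=18
L[2]='q': occ=0, LF[2]=C('q')+0=12+0=12
L[3]='P': occ=0, LF[3]=C('P')+0=1+0=1
L[4]='q': occ=1, LF[4]=C('q')+1=12+1=13
L[5]='r': occ=1, LF[5]=C('r')+1=18+1=19
L[6]='R': occ=0, LF[6]=C('R')+0=7+0=7
L[7]='r': occ=2, LF[7]=C('r')+2=18+2=20
L[8]='q': occ=2, LF[8]=C('q')+2=12+2=14
L[9]='R': occ=1, LF[9]=C('R')+1=7+1=8
L[10]='Q': occ=1, LF[10]=C('Q')+1=4+1=5
L[11]='q': occ=3, LF[11]=C('q')+3=12+3=15
L[12]='R': occ=2, LF[12]=C('R')+2=7+2=9
L[13]='R': occ=3, LF[13]=C('R')+3=7+3=10
L[14]='Q': occ=2, LF[14]=C('Q')+2=4+2=6
L[15]='q': occ=4, LF[15]=C('q')+4=12+4=16
L[16]='q': occ=5, LF[16]=C('q')+5=12+5=17
L[17]='r': occ=3, LF[17]=C('r')+3=18+3=21
L[18]='P': occ=1, LF[18]=C('P')+1=1+1=2
L[19]='p': occ=0, LF[19]=C('p')+0=11+0=11
L[20]='r': occ=4, LF[20]=C('r')+4=18+4=22
L[21]='P': occ=2, LF[21]=C('P')+2=1+2=3
L[22]='$': occ=0, LF[22]=C('$')+0=0+0=0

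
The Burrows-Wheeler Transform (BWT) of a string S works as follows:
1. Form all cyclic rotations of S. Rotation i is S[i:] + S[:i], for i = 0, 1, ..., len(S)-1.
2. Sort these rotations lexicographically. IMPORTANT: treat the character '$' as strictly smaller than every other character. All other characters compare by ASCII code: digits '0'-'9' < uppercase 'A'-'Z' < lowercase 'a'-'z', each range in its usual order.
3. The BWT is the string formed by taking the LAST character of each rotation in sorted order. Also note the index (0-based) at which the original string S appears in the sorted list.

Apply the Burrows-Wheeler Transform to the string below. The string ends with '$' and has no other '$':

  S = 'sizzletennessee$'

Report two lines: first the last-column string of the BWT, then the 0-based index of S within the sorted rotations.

Answer: eestnlsznes$eezi
11

Derivation:
All 16 rotations (rotation i = S[i:]+S[:i]):
  rot[0] = sizzletennessee$
  rot[1] = izzletennessee$s
  rot[2] = zzletennessee$si
  rot[3] = zletennessee$siz
  rot[4] = letennessee$sizz
  rot[5] = etennessee$sizzl
  rot[6] = tennessee$sizzle
  rot[7] = ennessee$sizzlet
  rot[8] = nnessee$sizzlete
  rot[9] = nessee$sizzleten
  rot[10] = essee$sizzletenn
  rot[11] = ssee$sizzletenne
  rot[12] = see$sizzletennes
  rot[13] = ee$sizzletenness
  rot[14] = e$sizzletennesse
  rot[15] = $sizzletennessee
Sorted (with $ < everything):
  sorted[0] = $sizzletennessee  (last char: 'e')
  sorted[1] = e$sizzletennesse  (last char: 'e')
  sorted[2] = ee$sizzletenness  (last char: 's')
  sorted[3] = ennessee$sizzlet  (last char: 't')
  sorted[4] = essee$sizzletenn  (last char: 'n')
  sorted[5] = etennessee$sizzl  (last char: 'l')
  sorted[6] = izzletennessee$s  (last char: 's')
  sorted[7] = letennessee$sizz  (last char: 'z')
  sorted[8] = nessee$sizzleten  (last char: 'n')
  sorted[9] = nnessee$sizzlete  (last char: 'e')
  sorted[10] = see$sizzletennes  (last char: 's')
  sorted[11] = sizzletennessee$  (last char: '$')
  sorted[12] = ssee$sizzletenne  (last char: 'e')
  sorted[13] = tennessee$sizzle  (last char: 'e')
  sorted[14] = zletennessee$siz  (last char: 'z')
  sorted[15] = zzletennessee$si  (last char: 'i')
Last column: eestnlsznes$eezi
Original string S is at sorted index 11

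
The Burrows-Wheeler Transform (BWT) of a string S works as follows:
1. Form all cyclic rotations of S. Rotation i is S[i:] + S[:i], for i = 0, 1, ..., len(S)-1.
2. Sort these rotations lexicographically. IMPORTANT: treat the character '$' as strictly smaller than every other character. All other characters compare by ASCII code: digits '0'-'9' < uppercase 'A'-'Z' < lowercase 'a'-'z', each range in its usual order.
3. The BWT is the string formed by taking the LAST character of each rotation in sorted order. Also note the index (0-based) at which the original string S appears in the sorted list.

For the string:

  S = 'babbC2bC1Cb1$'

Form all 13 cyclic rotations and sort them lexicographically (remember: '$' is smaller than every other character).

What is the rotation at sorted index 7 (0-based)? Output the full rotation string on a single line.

Answer: abbC2bC1Cb1$b

Derivation:
All 13 rotations (rotation i = S[i:]+S[:i]):
  rot[0] = babbC2bC1Cb1$
  rot[1] = abbC2bC1Cb1$b
  rot[2] = bbC2bC1Cb1$ba
  rot[3] = bC2bC1Cb1$bab
  rot[4] = C2bC1Cb1$babb
  rot[5] = 2bC1Cb1$babbC
  rot[6] = bC1Cb1$babbC2
  rot[7] = C1Cb1$babbC2b
  rot[8] = 1Cb1$babbC2bC
  rot[9] = Cb1$babbC2bC1
  rot[10] = b1$babbC2bC1C
  rot[11] = 1$babbC2bC1Cb
  rot[12] = $babbC2bC1Cb1
Sorted (with $ < everything):
  sorted[0] = $babbC2bC1Cb1
  sorted[1] = 1$babbC2bC1Cb
  sorted[2] = 1Cb1$babbC2bC
  sorted[3] = 2bC1Cb1$babbC
  sorted[4] = C1Cb1$babbC2b
  sorted[5] = C2bC1Cb1$babb
  sorted[6] = Cb1$babbC2bC1
  sorted[7] = abbC2bC1Cb1$b
  sorted[8] = b1$babbC2bC1C
  sorted[9] = bC1Cb1$babbC2
  sorted[10] = bC2bC1Cb1$bab
  sorted[11] = babbC2bC1Cb1$
  sorted[12] = bbC2bC1Cb1$ba
sorted[7] = abbC2bC1Cb1$b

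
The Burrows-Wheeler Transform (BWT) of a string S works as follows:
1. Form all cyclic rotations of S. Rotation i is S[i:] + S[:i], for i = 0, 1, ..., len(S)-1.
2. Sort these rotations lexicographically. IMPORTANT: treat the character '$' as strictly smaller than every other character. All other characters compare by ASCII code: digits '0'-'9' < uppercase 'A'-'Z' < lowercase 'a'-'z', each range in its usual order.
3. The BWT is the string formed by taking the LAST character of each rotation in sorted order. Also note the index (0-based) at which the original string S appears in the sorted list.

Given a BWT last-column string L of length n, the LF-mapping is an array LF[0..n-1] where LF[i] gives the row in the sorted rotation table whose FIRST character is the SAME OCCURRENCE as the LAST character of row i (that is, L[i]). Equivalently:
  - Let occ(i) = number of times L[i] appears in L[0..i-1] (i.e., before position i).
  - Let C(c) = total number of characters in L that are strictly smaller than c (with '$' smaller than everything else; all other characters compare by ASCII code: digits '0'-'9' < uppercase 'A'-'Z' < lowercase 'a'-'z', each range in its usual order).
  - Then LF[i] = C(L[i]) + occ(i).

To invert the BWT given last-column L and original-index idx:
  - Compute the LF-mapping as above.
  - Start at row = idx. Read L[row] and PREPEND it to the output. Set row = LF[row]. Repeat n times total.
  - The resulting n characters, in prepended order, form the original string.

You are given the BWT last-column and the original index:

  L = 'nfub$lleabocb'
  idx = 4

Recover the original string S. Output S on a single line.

Answer: bubblefalcon$

Derivation:
LF mapping: 10 7 12 2 0 8 9 6 1 3 11 5 4
Walk LF starting at row 4, prepending L[row]:
  step 1: row=4, L[4]='$', prepend. Next row=LF[4]=0
  step 2: row=0, L[0]='n', prepend. Next row=LF[0]=10
  step 3: row=10, L[10]='o', prepend. Next row=LF[10]=11
  step 4: row=11, L[11]='c', prepend. Next row=LF[11]=5
  step 5: row=5, L[5]='l', prepend. Next row=LF[5]=8
  step 6: row=8, L[8]='a', prepend. Next row=LF[8]=1
  step 7: row=1, L[1]='f', prepend. Next row=LF[1]=7
  step 8: row=7, L[7]='e', prepend. Next row=LF[7]=6
  step 9: row=6, L[6]='l', prepend. Next row=LF[6]=9
  step 10: row=9, L[9]='b', prepend. Next row=LF[9]=3
  step 11: row=3, L[3]='b', prepend. Next row=LF[3]=2
  step 12: row=2, L[2]='u', prepend. Next row=LF[2]=12
  step 13: row=12, L[12]='b', prepend. Next row=LF[12]=4
Reversed output: bubblefalcon$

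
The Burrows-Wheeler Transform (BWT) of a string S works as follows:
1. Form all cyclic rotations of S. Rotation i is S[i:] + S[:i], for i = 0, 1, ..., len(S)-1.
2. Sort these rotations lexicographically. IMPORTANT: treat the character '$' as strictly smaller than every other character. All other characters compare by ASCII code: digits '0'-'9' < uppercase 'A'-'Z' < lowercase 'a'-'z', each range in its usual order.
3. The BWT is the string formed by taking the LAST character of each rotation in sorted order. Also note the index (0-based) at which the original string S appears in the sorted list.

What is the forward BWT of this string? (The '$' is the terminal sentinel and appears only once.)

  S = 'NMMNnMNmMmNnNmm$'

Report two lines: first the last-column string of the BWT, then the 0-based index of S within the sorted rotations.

Answer: mNnMm$MnMmmNMNNN
5

Derivation:
All 16 rotations (rotation i = S[i:]+S[:i]):
  rot[0] = NMMNnMNmMmNnNmm$
  rot[1] = MMNnMNmMmNnNmm$N
  rot[2] = MNnMNmMmNnNmm$NM
  rot[3] = NnMNmMmNnNmm$NMM
  rot[4] = nMNmMmNnNmm$NMMN
  rot[5] = MNmMmNnNmm$NMMNn
  rot[6] = NmMmNnNmm$NMMNnM
  rot[7] = mMmNnNmm$NMMNnMN
  rot[8] = MmNnNmm$NMMNnMNm
  rot[9] = mNnNmm$NMMNnMNmM
  rot[10] = NnNmm$NMMNnMNmMm
  rot[11] = nNmm$NMMNnMNmMmN
  rot[12] = Nmm$NMMNnMNmMmNn
  rot[13] = mm$NMMNnMNmMmNnN
  rot[14] = m$NMMNnMNmMmNnNm
  rot[15] = $NMMNnMNmMmNnNmm
Sorted (with $ < everything):
  sorted[0] = $NMMNnMNmMmNnNmm  (last char: 'm')
  sorted[1] = MMNnMNmMmNnNmm$N  (last char: 'N')
  sorted[2] = MNmMmNnNmm$NMMNn  (last char: 'n')
  sorted[3] = MNnMNmMmNnNmm$NM  (last char: 'M')
  sorted[4] = MmNnNmm$NMMNnMNm  (last char: 'm')
  sorted[5] = NMMNnMNmMmNnNmm$  (last char: '$')
  sorted[6] = NmMmNnNmm$NMMNnM  (last char: 'M')
  sorted[7] = Nmm$NMMNnMNmMmNn  (last char: 'n')
  sorted[8] = NnMNmMmNnNmm$NMM  (last char: 'M')
  sorted[9] = NnNmm$NMMNnMNmMm  (last char: 'm')
  sorted[10] = m$NMMNnMNmMmNnNm  (last char: 'm')
  sorted[11] = mMmNnNmm$NMMNnMN  (last char: 'N')
  sorted[12] = mNnNmm$NMMNnMNmM  (last char: 'M')
  sorted[13] = mm$NMMNnMNmMmNnN  (last char: 'N')
  sorted[14] = nMNmMmNnNmm$NMMN  (last char: 'N')
  sorted[15] = nNmm$NMMNnMNmMmN  (last char: 'N')
Last column: mNnMm$MnMmmNMNNN
Original string S is at sorted index 5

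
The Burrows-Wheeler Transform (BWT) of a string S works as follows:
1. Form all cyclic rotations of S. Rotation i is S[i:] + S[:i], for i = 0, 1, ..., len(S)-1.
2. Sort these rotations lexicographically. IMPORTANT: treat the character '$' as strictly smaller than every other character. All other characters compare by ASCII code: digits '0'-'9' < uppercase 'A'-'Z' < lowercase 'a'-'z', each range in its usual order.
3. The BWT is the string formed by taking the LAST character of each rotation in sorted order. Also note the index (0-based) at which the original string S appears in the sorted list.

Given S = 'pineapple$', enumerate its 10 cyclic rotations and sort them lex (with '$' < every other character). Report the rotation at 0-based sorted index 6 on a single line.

Answer: neapple$pi

Derivation:
All 10 rotations (rotation i = S[i:]+S[:i]):
  rot[0] = pineapple$
  rot[1] = ineapple$p
  rot[2] = neapple$pi
  rot[3] = eapple$pin
  rot[4] = apple$pine
  rot[5] = pple$pinea
  rot[6] = ple$pineap
  rot[7] = le$pineapp
  rot[8] = e$pineappl
  rot[9] = $pineapple
Sorted (with $ < everything):
  sorted[0] = $pineapple
  sorted[1] = apple$pine
  sorted[2] = e$pineappl
  sorted[3] = eapple$pin
  sorted[4] = ineapple$p
  sorted[5] = le$pineapp
  sorted[6] = neapple$pi
  sorted[7] = pineapple$
  sorted[8] = ple$pineap
  sorted[9] = pple$pinea
sorted[6] = neapple$pi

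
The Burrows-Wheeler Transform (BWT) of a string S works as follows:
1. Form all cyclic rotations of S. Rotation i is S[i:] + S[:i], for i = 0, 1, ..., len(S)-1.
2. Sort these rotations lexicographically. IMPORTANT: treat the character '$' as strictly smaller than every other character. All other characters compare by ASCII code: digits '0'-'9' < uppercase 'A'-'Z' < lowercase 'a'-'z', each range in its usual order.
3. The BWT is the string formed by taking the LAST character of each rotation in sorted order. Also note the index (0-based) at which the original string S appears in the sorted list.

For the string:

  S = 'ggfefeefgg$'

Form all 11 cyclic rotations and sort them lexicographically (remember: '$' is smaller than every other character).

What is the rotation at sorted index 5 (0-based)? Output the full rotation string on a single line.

All 11 rotations (rotation i = S[i:]+S[:i]):
  rot[0] = ggfefeefgg$
  rot[1] = gfefeefgg$g
  rot[2] = fefeefgg$gg
  rot[3] = efeefgg$ggf
  rot[4] = feefgg$ggfe
  rot[5] = eefgg$ggfef
  rot[6] = efgg$ggfefe
  rot[7] = fgg$ggfefee
  rot[8] = gg$ggfefeef
  rot[9] = g$ggfefeefg
  rot[10] = $ggfefeefgg
Sorted (with $ < everything):
  sorted[0] = $ggfefeefgg
  sorted[1] = eefgg$ggfef
  sorted[2] = efeefgg$ggf
  sorted[3] = efgg$ggfefe
  sorted[4] = feefgg$ggfe
  sorted[5] = fefeefgg$gg
  sorted[6] = fgg$ggfefee
  sorted[7] = g$ggfefeefg
  sorted[8] = gfefeefgg$g
  sorted[9] = gg$ggfefeef
  sorted[10] = ggfefeefgg$
sorted[5] = fefeefgg$gg

Answer: fefeefgg$gg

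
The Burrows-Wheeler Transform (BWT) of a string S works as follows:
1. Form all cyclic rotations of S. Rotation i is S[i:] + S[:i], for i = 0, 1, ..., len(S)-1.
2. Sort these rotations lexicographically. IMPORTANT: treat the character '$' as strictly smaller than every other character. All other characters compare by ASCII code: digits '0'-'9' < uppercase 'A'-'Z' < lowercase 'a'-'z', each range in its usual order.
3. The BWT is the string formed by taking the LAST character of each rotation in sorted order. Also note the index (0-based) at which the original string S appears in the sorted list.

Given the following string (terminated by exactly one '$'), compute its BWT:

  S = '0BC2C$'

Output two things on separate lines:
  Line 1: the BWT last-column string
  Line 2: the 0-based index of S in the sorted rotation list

Answer: C$C02B
1

Derivation:
All 6 rotations (rotation i = S[i:]+S[:i]):
  rot[0] = 0BC2C$
  rot[1] = BC2C$0
  rot[2] = C2C$0B
  rot[3] = 2C$0BC
  rot[4] = C$0BC2
  rot[5] = $0BC2C
Sorted (with $ < everything):
  sorted[0] = $0BC2C  (last char: 'C')
  sorted[1] = 0BC2C$  (last char: '$')
  sorted[2] = 2C$0BC  (last char: 'C')
  sorted[3] = BC2C$0  (last char: '0')
  sorted[4] = C$0BC2  (last char: '2')
  sorted[5] = C2C$0B  (last char: 'B')
Last column: C$C02B
Original string S is at sorted index 1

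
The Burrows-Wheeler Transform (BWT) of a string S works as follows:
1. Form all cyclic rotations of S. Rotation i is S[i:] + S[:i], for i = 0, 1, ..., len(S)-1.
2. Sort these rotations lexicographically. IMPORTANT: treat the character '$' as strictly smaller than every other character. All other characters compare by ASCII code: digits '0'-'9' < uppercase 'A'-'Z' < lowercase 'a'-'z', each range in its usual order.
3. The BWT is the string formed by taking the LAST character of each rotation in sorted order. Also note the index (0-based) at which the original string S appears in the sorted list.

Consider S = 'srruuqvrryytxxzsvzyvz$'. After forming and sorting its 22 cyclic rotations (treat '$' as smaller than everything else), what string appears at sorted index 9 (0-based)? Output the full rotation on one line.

All 22 rotations (rotation i = S[i:]+S[:i]):
  rot[0] = srruuqvrryytxxzsvzyvz$
  rot[1] = rruuqvrryytxxzsvzyvz$s
  rot[2] = ruuqvrryytxxzsvzyvz$sr
  rot[3] = uuqvrryytxxzsvzyvz$srr
  rot[4] = uqvrryytxxzsvzyvz$srru
  rot[5] = qvrryytxxzsvzyvz$srruu
  rot[6] = vrryytxxzsvzyvz$srruuq
  rot[7] = rryytxxzsvzyvz$srruuqv
  rot[8] = ryytxxzsvzyvz$srruuqvr
  rot[9] = yytxxzsvzyvz$srruuqvrr
  rot[10] = ytxxzsvzyvz$srruuqvrry
  rot[11] = txxzsvzyvz$srruuqvrryy
  rot[12] = xxzsvzyvz$srruuqvrryyt
  rot[13] = xzsvzyvz$srruuqvrryytx
  rot[14] = zsvzyvz$srruuqvrryytxx
  rot[15] = svzyvz$srruuqvrryytxxz
  rot[16] = vzyvz$srruuqvrryytxxzs
  rot[17] = zyvz$srruuqvrryytxxzsv
  rot[18] = yvz$srruuqvrryytxxzsvz
  rot[19] = vz$srruuqvrryytxxzsvzy
  rot[20] = z$srruuqvrryytxxzsvzyv
  rot[21] = $srruuqvrryytxxzsvzyvz
Sorted (with $ < everything):
  sorted[0] = $srruuqvrryytxxzsvzyvz
  sorted[1] = qvrryytxxzsvzyvz$srruu
  sorted[2] = rruuqvrryytxxzsvzyvz$s
  sorted[3] = rryytxxzsvzyvz$srruuqv
  sorted[4] = ruuqvrryytxxzsvzyvz$sr
  sorted[5] = ryytxxzsvzyvz$srruuqvr
  sorted[6] = srruuqvrryytxxzsvzyvz$
  sorted[7] = svzyvz$srruuqvrryytxxz
  sorted[8] = txxzsvzyvz$srruuqvrryy
  sorted[9] = uqvrryytxxzsvzyvz$srru
  sorted[10] = uuqvrryytxxzsvzyvz$srr
  sorted[11] = vrryytxxzsvzyvz$srruuq
  sorted[12] = vz$srruuqvrryytxxzsvzy
  sorted[13] = vzyvz$srruuqvrryytxxzs
  sorted[14] = xxzsvzyvz$srruuqvrryyt
  sorted[15] = xzsvzyvz$srruuqvrryytx
  sorted[16] = ytxxzsvzyvz$srruuqvrry
  sorted[17] = yvz$srruuqvrryytxxzsvz
  sorted[18] = yytxxzsvzyvz$srruuqvrr
  sorted[19] = z$srruuqvrryytxxzsvzyv
  sorted[20] = zsvzyvz$srruuqvrryytxx
  sorted[21] = zyvz$srruuqvrryytxxzsv
sorted[9] = uqvrryytxxzsvzyvz$srru

Answer: uqvrryytxxzsvzyvz$srru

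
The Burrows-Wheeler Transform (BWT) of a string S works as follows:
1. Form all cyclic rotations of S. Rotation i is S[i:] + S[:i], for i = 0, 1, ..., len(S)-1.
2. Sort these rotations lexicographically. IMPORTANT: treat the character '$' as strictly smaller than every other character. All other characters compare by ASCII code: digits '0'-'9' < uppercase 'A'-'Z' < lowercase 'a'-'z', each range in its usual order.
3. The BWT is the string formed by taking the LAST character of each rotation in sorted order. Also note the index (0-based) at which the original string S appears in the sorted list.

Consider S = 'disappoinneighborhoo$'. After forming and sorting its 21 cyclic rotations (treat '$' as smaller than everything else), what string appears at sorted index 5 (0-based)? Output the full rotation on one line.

Answer: ghborhoo$disappoinnei

Derivation:
All 21 rotations (rotation i = S[i:]+S[:i]):
  rot[0] = disappoinneighborhoo$
  rot[1] = isappoinneighborhoo$d
  rot[2] = sappoinneighborhoo$di
  rot[3] = appoinneighborhoo$dis
  rot[4] = ppoinneighborhoo$disa
  rot[5] = poinneighborhoo$disap
  rot[6] = oinneighborhoo$disapp
  rot[7] = inneighborhoo$disappo
  rot[8] = nneighborhoo$disappoi
  rot[9] = neighborhoo$disappoin
  rot[10] = eighborhoo$disappoinn
  rot[11] = ighborhoo$disappoinne
  rot[12] = ghborhoo$disappoinnei
  rot[13] = hborhoo$disappoinneig
  rot[14] = borhoo$disappoinneigh
  rot[15] = orhoo$disappoinneighb
  rot[16] = rhoo$disappoinneighbo
  rot[17] = hoo$disappoinneighbor
  rot[18] = oo$disappoinneighborh
  rot[19] = o$disappoinneighborho
  rot[20] = $disappoinneighborhoo
Sorted (with $ < everything):
  sorted[0] = $disappoinneighborhoo
  sorted[1] = appoinneighborhoo$dis
  sorted[2] = borhoo$disappoinneigh
  sorted[3] = disappoinneighborhoo$
  sorted[4] = eighborhoo$disappoinn
  sorted[5] = ghborhoo$disappoinnei
  sorted[6] = hborhoo$disappoinneig
  sorted[7] = hoo$disappoinneighbor
  sorted[8] = ighborhoo$disappoinne
  sorted[9] = inneighborhoo$disappo
  sorted[10] = isappoinneighborhoo$d
  sorted[11] = neighborhoo$disappoin
  sorted[12] = nneighborhoo$disappoi
  sorted[13] = o$disappoinneighborho
  sorted[14] = oinneighborhoo$disapp
  sorted[15] = oo$disappoinneighborh
  sorted[16] = orhoo$disappoinneighb
  sorted[17] = poinneighborhoo$disap
  sorted[18] = ppoinneighborhoo$disa
  sorted[19] = rhoo$disappoinneighbo
  sorted[20] = sappoinneighborhoo$di
sorted[5] = ghborhoo$disappoinnei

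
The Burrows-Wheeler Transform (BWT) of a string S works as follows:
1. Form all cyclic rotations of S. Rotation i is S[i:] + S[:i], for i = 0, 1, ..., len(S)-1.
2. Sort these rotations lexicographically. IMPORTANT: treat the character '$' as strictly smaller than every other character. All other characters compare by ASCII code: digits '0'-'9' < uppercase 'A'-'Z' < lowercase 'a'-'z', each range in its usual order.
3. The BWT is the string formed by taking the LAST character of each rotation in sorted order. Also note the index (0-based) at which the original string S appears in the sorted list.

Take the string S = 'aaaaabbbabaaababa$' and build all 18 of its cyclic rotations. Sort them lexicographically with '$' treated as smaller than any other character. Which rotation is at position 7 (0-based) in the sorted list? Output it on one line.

All 18 rotations (rotation i = S[i:]+S[:i]):
  rot[0] = aaaaabbbabaaababa$
  rot[1] = aaaabbbabaaababa$a
  rot[2] = aaabbbabaaababa$aa
  rot[3] = aabbbabaaababa$aaa
  rot[4] = abbbabaaababa$aaaa
  rot[5] = bbbabaaababa$aaaaa
  rot[6] = bbabaaababa$aaaaab
  rot[7] = babaaababa$aaaaabb
  rot[8] = abaaababa$aaaaabbb
  rot[9] = baaababa$aaaaabbba
  rot[10] = aaababa$aaaaabbbab
  rot[11] = aababa$aaaaabbbaba
  rot[12] = ababa$aaaaabbbabaa
  rot[13] = baba$aaaaabbbabaaa
  rot[14] = aba$aaaaabbbabaaab
  rot[15] = ba$aaaaabbbabaaaba
  rot[16] = a$aaaaabbbabaaabab
  rot[17] = $aaaaabbbabaaababa
Sorted (with $ < everything):
  sorted[0] = $aaaaabbbabaaababa
  sorted[1] = a$aaaaabbbabaaabab
  sorted[2] = aaaaabbbabaaababa$
  sorted[3] = aaaabbbabaaababa$a
  sorted[4] = aaababa$aaaaabbbab
  sorted[5] = aaabbbabaaababa$aa
  sorted[6] = aababa$aaaaabbbaba
  sorted[7] = aabbbabaaababa$aaa
  sorted[8] = aba$aaaaabbbabaaab
  sorted[9] = abaaababa$aaaaabbb
  sorted[10] = ababa$aaaaabbbabaa
  sorted[11] = abbbabaaababa$aaaa
  sorted[12] = ba$aaaaabbbabaaaba
  sorted[13] = baaababa$aaaaabbba
  sorted[14] = baba$aaaaabbbabaaa
  sorted[15] = babaaababa$aaaaabb
  sorted[16] = bbabaaababa$aaaaab
  sorted[17] = bbbabaaababa$aaaaa
sorted[7] = aabbbabaaababa$aaa

Answer: aabbbabaaababa$aaa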